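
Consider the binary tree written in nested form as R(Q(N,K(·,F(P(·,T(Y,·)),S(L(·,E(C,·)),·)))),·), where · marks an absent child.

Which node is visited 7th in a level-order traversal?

S

Level-order visits nodes level by level from the root, left to right within each level.
Level 0: R
Level 1: Q
Level 2: N, K
Level 3: F
Level 4: P, S
Level 5: T, L
Level 6: Y, E
Level 7: C
Full level-order sequence: R, Q, N, K, F, P, S, T, L, Y, E, C.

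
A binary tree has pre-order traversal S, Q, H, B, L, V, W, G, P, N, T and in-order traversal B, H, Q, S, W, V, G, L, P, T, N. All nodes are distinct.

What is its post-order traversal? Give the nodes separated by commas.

B, H, Q, W, G, V, T, N, P, L, S

The first element of pre-order is the root; it splits in-order into left and right subtrees.
Root S: left subtree has 3 nodes {B, H, Q}, right has 7 {W, V, G, L, P, T, N}.
  Root Q: left subtree has 2 nodes {B, H}, right has 0 { }.
    Root H: left subtree has 1 node {B}, right has 0 { }.
  Root L: left subtree has 3 nodes {W, V, G}, right has 3 {P, T, N}.
    Root V: left subtree has 1 node {W}, right has 1 {G}.
    Root P: left subtree has 0 nodes { }, right has 2 {T, N}.
      Root N: left subtree has 1 node {T}, right has 0 { }.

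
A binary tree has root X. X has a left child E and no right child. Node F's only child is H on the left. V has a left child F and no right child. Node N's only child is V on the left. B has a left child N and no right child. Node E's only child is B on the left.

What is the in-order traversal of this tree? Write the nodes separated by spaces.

In-order visits the left subtree, then the node, then the right subtree.
At X: go left to E.
  At E: go left to B.
    At B: go left to N.
      At N: go left to V.
        At V: go left to F.
          At F: go left to H.
            H is a leaf — visit H.
          Visit F.
          At F: no right child.
        Visit V.
        At V: no right child.
      Visit N.
      At N: no right child.
    Visit B.
    At B: no right child.
  Visit E.
  At E: no right child.
Visit X.
At X: no right child.

H F V N B E X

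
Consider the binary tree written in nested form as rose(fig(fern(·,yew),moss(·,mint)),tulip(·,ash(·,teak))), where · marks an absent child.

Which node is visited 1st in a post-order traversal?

Post-order visits the left subtree, then the right subtree, then the node.
At rose: go left to fig.
  At fig: go left to fern.
    At fern: no left child.
    At fern: go right to yew.
      yew is a leaf — visit yew.
    Visit fern.
  At fig: go right to moss.
    At moss: no left child.
    At moss: go right to mint.
      mint is a leaf — visit mint.
    Visit moss.
  Visit fig.
At rose: go right to tulip.
  At tulip: no left child.
  At tulip: go right to ash.
    At ash: no left child.
    At ash: go right to teak.
      teak is a leaf — visit teak.
    Visit ash.
  Visit tulip.
Visit rose.
Full post-order sequence: yew, fern, mint, moss, fig, teak, ash, tulip, rose.

yew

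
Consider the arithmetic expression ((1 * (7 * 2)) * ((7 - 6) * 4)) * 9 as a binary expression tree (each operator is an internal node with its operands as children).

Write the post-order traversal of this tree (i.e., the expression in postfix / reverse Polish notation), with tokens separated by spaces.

Post-order on an expression tree gives postfix notation: for each operator, emit left operand, right operand, then the operator.

1 7 2 * * 7 6 - 4 * * 9 *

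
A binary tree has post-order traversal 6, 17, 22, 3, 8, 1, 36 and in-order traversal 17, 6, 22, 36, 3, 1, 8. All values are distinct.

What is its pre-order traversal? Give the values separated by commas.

The last element of post-order is the root; it splits in-order into left and right subtrees.
Root 36: left subtree has 3 nodes {17, 6, 22}, right has 3 {3, 1, 8}.
  Root 22: left subtree has 2 nodes {17, 6}, right has 0 { }.
    Root 17: left subtree has 0 nodes { }, right has 1 {6}.
  Root 1: left subtree has 1 node {3}, right has 1 {8}.

36, 22, 17, 6, 1, 3, 8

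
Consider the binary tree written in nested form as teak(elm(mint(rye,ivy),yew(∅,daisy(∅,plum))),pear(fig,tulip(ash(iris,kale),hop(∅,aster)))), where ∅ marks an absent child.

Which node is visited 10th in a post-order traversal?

Post-order visits the left subtree, then the right subtree, then the node.
At teak: go left to elm.
  At elm: go left to mint.
    At mint: go left to rye.
      rye is a leaf — visit rye.
    At mint: go right to ivy.
      ivy is a leaf — visit ivy.
    Visit mint.
  At elm: go right to yew.
    At yew: no left child.
    At yew: go right to daisy.
      At daisy: no left child.
      At daisy: go right to plum.
        plum is a leaf — visit plum.
      Visit daisy.
    Visit yew.
  Visit elm.
At teak: go right to pear.
  At pear: go left to fig.
    fig is a leaf — visit fig.
  At pear: go right to tulip.
    At tulip: go left to ash.
      At ash: go left to iris.
        iris is a leaf — visit iris.
      At ash: go right to kale.
        kale is a leaf — visit kale.
      Visit ash.
    At tulip: go right to hop.
      At hop: no left child.
      At hop: go right to aster.
        aster is a leaf — visit aster.
      Visit hop.
    Visit tulip.
  Visit pear.
Visit teak.
Full post-order sequence: rye, ivy, mint, plum, daisy, yew, elm, fig, iris, kale, ash, aster, hop, tulip, pear, teak.

kale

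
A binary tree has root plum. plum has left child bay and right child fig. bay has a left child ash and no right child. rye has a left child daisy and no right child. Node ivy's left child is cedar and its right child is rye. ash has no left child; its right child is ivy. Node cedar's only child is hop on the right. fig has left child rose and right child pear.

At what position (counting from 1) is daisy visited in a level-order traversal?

Level-order visits nodes level by level from the root, left to right within each level.
Level 0: plum
Level 1: bay, fig
Level 2: ash, rose, pear
Level 3: ivy
Level 4: cedar, rye
Level 5: hop, daisy
Full level-order sequence: plum, bay, fig, ash, rose, pear, ivy, cedar, rye, hop, daisy.

11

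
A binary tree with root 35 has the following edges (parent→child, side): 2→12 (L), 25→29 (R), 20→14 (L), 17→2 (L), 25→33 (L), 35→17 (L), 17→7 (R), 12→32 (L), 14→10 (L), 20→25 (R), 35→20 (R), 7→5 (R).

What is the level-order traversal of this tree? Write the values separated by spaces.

Level-order visits nodes level by level from the root, left to right within each level.
Level 0: 35
Level 1: 17, 20
Level 2: 2, 7, 14, 25
Level 3: 12, 5, 10, 33, 29
Level 4: 32

35 17 20 2 7 14 25 12 5 10 33 29 32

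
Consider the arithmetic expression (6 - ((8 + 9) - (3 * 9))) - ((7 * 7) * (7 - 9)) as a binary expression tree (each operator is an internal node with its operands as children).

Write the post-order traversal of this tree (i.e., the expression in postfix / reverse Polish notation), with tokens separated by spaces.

Post-order on an expression tree gives postfix notation: for each operator, emit left operand, right operand, then the operator.

6 8 9 + 3 9 * - - 7 7 * 7 9 - * -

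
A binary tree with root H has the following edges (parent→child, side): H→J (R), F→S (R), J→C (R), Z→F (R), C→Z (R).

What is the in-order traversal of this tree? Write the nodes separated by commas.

H, J, C, Z, F, S

In-order visits the left subtree, then the node, then the right subtree.
At H: no left child.
Visit H.
At H: go right to J.
  At J: no left child.
  Visit J.
  At J: go right to C.
    At C: no left child.
    Visit C.
    At C: go right to Z.
      At Z: no left child.
      Visit Z.
      At Z: go right to F.
        At F: no left child.
        Visit F.
        At F: go right to S.
          S is a leaf — visit S.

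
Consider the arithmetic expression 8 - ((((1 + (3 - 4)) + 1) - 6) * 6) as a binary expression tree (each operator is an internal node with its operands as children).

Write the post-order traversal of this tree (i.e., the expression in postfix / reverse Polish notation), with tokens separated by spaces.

Post-order on an expression tree gives postfix notation: for each operator, emit left operand, right operand, then the operator.

8 1 3 4 - + 1 + 6 - 6 * -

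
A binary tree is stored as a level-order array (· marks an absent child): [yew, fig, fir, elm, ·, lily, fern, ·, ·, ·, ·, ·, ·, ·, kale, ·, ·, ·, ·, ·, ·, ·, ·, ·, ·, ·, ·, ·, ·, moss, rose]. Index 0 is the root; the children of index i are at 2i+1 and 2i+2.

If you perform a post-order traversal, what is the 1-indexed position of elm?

Post-order visits the left subtree, then the right subtree, then the node.
At yew: go left to fig.
  At fig: go left to elm.
    elm is a leaf — visit elm.
  At fig: no right child.
  Visit fig.
At yew: go right to fir.
  At fir: go left to lily.
    lily is a leaf — visit lily.
  At fir: go right to fern.
    At fern: no left child.
    At fern: go right to kale.
      At kale: go left to moss.
        moss is a leaf — visit moss.
      At kale: go right to rose.
        rose is a leaf — visit rose.
      Visit kale.
    Visit fern.
  Visit fir.
Visit yew.
Full post-order sequence: elm, fig, lily, moss, rose, kale, fern, fir, yew.

1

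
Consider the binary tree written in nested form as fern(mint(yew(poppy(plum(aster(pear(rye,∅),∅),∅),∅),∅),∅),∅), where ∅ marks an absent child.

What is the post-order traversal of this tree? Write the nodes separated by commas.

rye, pear, aster, plum, poppy, yew, mint, fern

Post-order visits the left subtree, then the right subtree, then the node.
At fern: go left to mint.
  At mint: go left to yew.
    At yew: go left to poppy.
      At poppy: go left to plum.
        At plum: go left to aster.
          At aster: go left to pear.
            At pear: go left to rye.
              rye is a leaf — visit rye.
            At pear: no right child.
            Visit pear.
          At aster: no right child.
          Visit aster.
        At plum: no right child.
        Visit plum.
      At poppy: no right child.
      Visit poppy.
    At yew: no right child.
    Visit yew.
  At mint: no right child.
  Visit mint.
At fern: no right child.
Visit fern.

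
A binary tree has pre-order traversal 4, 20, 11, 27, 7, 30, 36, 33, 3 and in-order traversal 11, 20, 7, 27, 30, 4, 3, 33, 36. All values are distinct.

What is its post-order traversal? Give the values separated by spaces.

11 7 30 27 20 3 33 36 4

The first element of pre-order is the root; it splits in-order into left and right subtrees.
Root 4: left subtree has 5 nodes {11, 20, 7, 27, 30}, right has 3 {3, 33, 36}.
  Root 20: left subtree has 1 node {11}, right has 3 {7, 27, 30}.
    Root 27: left subtree has 1 node {7}, right has 1 {30}.
  Root 36: left subtree has 2 nodes {3, 33}, right has 0 { }.
    Root 33: left subtree has 1 node {3}, right has 0 { }.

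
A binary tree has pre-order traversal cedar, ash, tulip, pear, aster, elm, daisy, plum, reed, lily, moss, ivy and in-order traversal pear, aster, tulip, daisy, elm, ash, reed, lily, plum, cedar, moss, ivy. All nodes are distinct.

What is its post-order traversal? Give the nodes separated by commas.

The first element of pre-order is the root; it splits in-order into left and right subtrees.
Root cedar: left subtree has 9 nodes {pear, aster, tulip, daisy, elm, ash, reed, lily, plum}, right has 2 {moss, ivy}.
  Root ash: left subtree has 5 nodes {pear, aster, tulip, daisy, elm}, right has 3 {reed, lily, plum}.
    Root tulip: left subtree has 2 nodes {pear, aster}, right has 2 {daisy, elm}.
      Root pear: left subtree has 0 nodes { }, right has 1 {aster}.
      Root elm: left subtree has 1 node {daisy}, right has 0 { }.
    Root plum: left subtree has 2 nodes {reed, lily}, right has 0 { }.
      Root reed: left subtree has 0 nodes { }, right has 1 {lily}.
  Root moss: left subtree has 0 nodes { }, right has 1 {ivy}.

aster, pear, daisy, elm, tulip, lily, reed, plum, ash, ivy, moss, cedar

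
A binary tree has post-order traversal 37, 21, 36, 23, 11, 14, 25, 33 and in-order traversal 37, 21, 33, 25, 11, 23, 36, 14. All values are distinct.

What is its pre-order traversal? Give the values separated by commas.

The last element of post-order is the root; it splits in-order into left and right subtrees.
Root 33: left subtree has 2 nodes {37, 21}, right has 5 {25, 11, 23, 36, 14}.
  Root 21: left subtree has 1 node {37}, right has 0 { }.
  Root 25: left subtree has 0 nodes { }, right has 4 {11, 23, 36, 14}.
    Root 14: left subtree has 3 nodes {11, 23, 36}, right has 0 { }.
      Root 11: left subtree has 0 nodes { }, right has 2 {23, 36}.
        Root 23: left subtree has 0 nodes { }, right has 1 {36}.

33, 21, 37, 25, 14, 11, 23, 36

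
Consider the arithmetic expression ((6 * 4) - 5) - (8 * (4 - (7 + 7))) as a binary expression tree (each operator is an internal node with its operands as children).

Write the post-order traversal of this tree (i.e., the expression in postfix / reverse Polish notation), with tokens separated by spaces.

Post-order on an expression tree gives postfix notation: for each operator, emit left operand, right operand, then the operator.

6 4 * 5 - 8 4 7 7 + - * -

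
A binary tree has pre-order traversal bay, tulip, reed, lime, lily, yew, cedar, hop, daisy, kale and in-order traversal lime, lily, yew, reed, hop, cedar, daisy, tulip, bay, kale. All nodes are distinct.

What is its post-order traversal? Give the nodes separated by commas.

The first element of pre-order is the root; it splits in-order into left and right subtrees.
Root bay: left subtree has 8 nodes {lime, lily, yew, reed, hop, cedar, daisy, tulip}, right has 1 {kale}.
  Root tulip: left subtree has 7 nodes {lime, lily, yew, reed, hop, cedar, daisy}, right has 0 { }.
    Root reed: left subtree has 3 nodes {lime, lily, yew}, right has 3 {hop, cedar, daisy}.
      Root lime: left subtree has 0 nodes { }, right has 2 {lily, yew}.
        Root lily: left subtree has 0 nodes { }, right has 1 {yew}.
      Root cedar: left subtree has 1 node {hop}, right has 1 {daisy}.

yew, lily, lime, hop, daisy, cedar, reed, tulip, kale, bay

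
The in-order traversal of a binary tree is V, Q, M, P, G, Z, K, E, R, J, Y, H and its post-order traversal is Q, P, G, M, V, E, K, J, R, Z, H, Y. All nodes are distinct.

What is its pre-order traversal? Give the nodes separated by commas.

Y, Z, V, M, Q, G, P, R, K, E, J, H

The last element of post-order is the root; it splits in-order into left and right subtrees.
Root Y: left subtree has 10 nodes {V, Q, M, P, G, Z, K, E, R, J}, right has 1 {H}.
  Root Z: left subtree has 5 nodes {V, Q, M, P, G}, right has 4 {K, E, R, J}.
    Root V: left subtree has 0 nodes { }, right has 4 {Q, M, P, G}.
      Root M: left subtree has 1 node {Q}, right has 2 {P, G}.
        Root G: left subtree has 1 node {P}, right has 0 { }.
    Root R: left subtree has 2 nodes {K, E}, right has 1 {J}.
      Root K: left subtree has 0 nodes { }, right has 1 {E}.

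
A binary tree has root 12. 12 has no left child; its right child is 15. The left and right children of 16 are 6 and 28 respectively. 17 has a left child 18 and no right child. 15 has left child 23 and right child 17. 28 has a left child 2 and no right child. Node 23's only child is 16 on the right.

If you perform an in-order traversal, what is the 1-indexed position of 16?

In-order visits the left subtree, then the node, then the right subtree.
At 12: no left child.
Visit 12.
At 12: go right to 15.
  At 15: go left to 23.
    At 23: no left child.
    Visit 23.
    At 23: go right to 16.
      At 16: go left to 6.
        6 is a leaf — visit 6.
      Visit 16.
      At 16: go right to 28.
        At 28: go left to 2.
          2 is a leaf — visit 2.
        Visit 28.
        At 28: no right child.
  Visit 15.
  At 15: go right to 17.
    At 17: go left to 18.
      18 is a leaf — visit 18.
    Visit 17.
    At 17: no right child.
Full in-order sequence: 12, 23, 6, 16, 2, 28, 15, 18, 17.

4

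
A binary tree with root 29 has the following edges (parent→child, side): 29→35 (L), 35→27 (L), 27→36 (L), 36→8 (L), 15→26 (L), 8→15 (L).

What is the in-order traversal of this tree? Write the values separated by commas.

26, 15, 8, 36, 27, 35, 29

In-order visits the left subtree, then the node, then the right subtree.
At 29: go left to 35.
  At 35: go left to 27.
    At 27: go left to 36.
      At 36: go left to 8.
        At 8: go left to 15.
          At 15: go left to 26.
            26 is a leaf — visit 26.
          Visit 15.
          At 15: no right child.
        Visit 8.
        At 8: no right child.
      Visit 36.
      At 36: no right child.
    Visit 27.
    At 27: no right child.
  Visit 35.
  At 35: no right child.
Visit 29.
At 29: no right child.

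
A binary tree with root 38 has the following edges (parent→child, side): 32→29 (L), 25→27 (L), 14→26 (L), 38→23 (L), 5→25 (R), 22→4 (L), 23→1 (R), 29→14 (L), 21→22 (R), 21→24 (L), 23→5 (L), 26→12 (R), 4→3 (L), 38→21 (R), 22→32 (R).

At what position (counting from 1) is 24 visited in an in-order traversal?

In-order visits the left subtree, then the node, then the right subtree.
At 38: go left to 23.
  At 23: go left to 5.
    At 5: no left child.
    Visit 5.
    At 5: go right to 25.
      At 25: go left to 27.
        27 is a leaf — visit 27.
      Visit 25.
      At 25: no right child.
  Visit 23.
  At 23: go right to 1.
    1 is a leaf — visit 1.
Visit 38.
At 38: go right to 21.
  At 21: go left to 24.
    24 is a leaf — visit 24.
  Visit 21.
  At 21: go right to 22.
    At 22: go left to 4.
      At 4: go left to 3.
        3 is a leaf — visit 3.
      Visit 4.
      At 4: no right child.
    Visit 22.
    At 22: go right to 32.
      At 32: go left to 29.
        At 29: go left to 14.
          At 14: go left to 26.
            At 26: no left child.
            Visit 26.
            At 26: go right to 12.
              12 is a leaf — visit 12.
          Visit 14.
          At 14: no right child.
        Visit 29.
        At 29: no right child.
      Visit 32.
      At 32: no right child.
Full in-order sequence: 5, 27, 25, 23, 1, 38, 24, 21, 3, 4, 22, 26, 12, 14, 29, 32.

7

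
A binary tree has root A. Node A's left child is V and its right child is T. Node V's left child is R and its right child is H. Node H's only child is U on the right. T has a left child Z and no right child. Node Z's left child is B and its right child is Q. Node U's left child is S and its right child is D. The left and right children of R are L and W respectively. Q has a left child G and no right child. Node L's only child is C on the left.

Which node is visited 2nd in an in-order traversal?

L

In-order visits the left subtree, then the node, then the right subtree.
At A: go left to V.
  At V: go left to R.
    At R: go left to L.
      At L: go left to C.
        C is a leaf — visit C.
      Visit L.
      At L: no right child.
    Visit R.
    At R: go right to W.
      W is a leaf — visit W.
  Visit V.
  At V: go right to H.
    At H: no left child.
    Visit H.
    At H: go right to U.
      At U: go left to S.
        S is a leaf — visit S.
      Visit U.
      At U: go right to D.
        D is a leaf — visit D.
Visit A.
At A: go right to T.
  At T: go left to Z.
    At Z: go left to B.
      B is a leaf — visit B.
    Visit Z.
    At Z: go right to Q.
      At Q: go left to G.
        G is a leaf — visit G.
      Visit Q.
      At Q: no right child.
  Visit T.
  At T: no right child.
Full in-order sequence: C, L, R, W, V, H, S, U, D, A, B, Z, G, Q, T.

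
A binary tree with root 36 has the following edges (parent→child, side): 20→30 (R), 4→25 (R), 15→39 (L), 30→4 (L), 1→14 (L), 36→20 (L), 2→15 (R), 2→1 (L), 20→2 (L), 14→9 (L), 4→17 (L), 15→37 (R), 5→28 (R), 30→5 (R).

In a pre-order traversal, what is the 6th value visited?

9

Pre-order visits the node, then its left subtree, then its right subtree.
Visit 36.
At 36: go left to 20.
  Visit 20.
  At 20: go left to 2.
    Visit 2.
    At 2: go left to 1.
      Visit 1.
      At 1: go left to 14.
        Visit 14.
        At 14: go left to 9.
          9 is a leaf — visit 9.
        At 14: no right child.
      At 1: no right child.
    At 2: go right to 15.
      Visit 15.
      At 15: go left to 39.
        39 is a leaf — visit 39.
      At 15: go right to 37.
        37 is a leaf — visit 37.
  At 20: go right to 30.
    Visit 30.
    At 30: go left to 4.
      Visit 4.
      At 4: go left to 17.
        17 is a leaf — visit 17.
      At 4: go right to 25.
        25 is a leaf — visit 25.
    At 30: go right to 5.
      Visit 5.
      At 5: no left child.
      At 5: go right to 28.
        28 is a leaf — visit 28.
At 36: no right child.
Full pre-order sequence: 36, 20, 2, 1, 14, 9, 15, 39, 37, 30, 4, 17, 25, 5, 28.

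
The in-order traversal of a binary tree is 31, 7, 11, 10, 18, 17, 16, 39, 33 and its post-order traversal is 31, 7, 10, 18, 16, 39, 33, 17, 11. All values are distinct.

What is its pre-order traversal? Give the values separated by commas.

11, 7, 31, 17, 18, 10, 33, 39, 16

The last element of post-order is the root; it splits in-order into left and right subtrees.
Root 11: left subtree has 2 nodes {31, 7}, right has 6 {10, 18, 17, 16, 39, 33}.
  Root 7: left subtree has 1 node {31}, right has 0 { }.
  Root 17: left subtree has 2 nodes {10, 18}, right has 3 {16, 39, 33}.
    Root 18: left subtree has 1 node {10}, right has 0 { }.
    Root 33: left subtree has 2 nodes {16, 39}, right has 0 { }.
      Root 39: left subtree has 1 node {16}, right has 0 { }.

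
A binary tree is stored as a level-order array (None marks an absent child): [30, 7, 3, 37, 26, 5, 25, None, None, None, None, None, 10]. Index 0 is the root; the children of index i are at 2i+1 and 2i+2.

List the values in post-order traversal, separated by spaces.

Post-order visits the left subtree, then the right subtree, then the node.
At 30: go left to 7.
  At 7: go left to 37.
    37 is a leaf — visit 37.
  At 7: go right to 26.
    26 is a leaf — visit 26.
  Visit 7.
At 30: go right to 3.
  At 3: go left to 5.
    At 5: no left child.
    At 5: go right to 10.
      10 is a leaf — visit 10.
    Visit 5.
  At 3: go right to 25.
    25 is a leaf — visit 25.
  Visit 3.
Visit 30.

37 26 7 10 5 25 3 30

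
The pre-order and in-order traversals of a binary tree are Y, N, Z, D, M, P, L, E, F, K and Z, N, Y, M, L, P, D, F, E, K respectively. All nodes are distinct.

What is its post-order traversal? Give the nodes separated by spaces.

The first element of pre-order is the root; it splits in-order into left and right subtrees.
Root Y: left subtree has 2 nodes {Z, N}, right has 7 {M, L, P, D, F, E, K}.
  Root N: left subtree has 1 node {Z}, right has 0 { }.
  Root D: left subtree has 3 nodes {M, L, P}, right has 3 {F, E, K}.
    Root M: left subtree has 0 nodes { }, right has 2 {L, P}.
      Root P: left subtree has 1 node {L}, right has 0 { }.
    Root E: left subtree has 1 node {F}, right has 1 {K}.

Z N L P M F K E D Y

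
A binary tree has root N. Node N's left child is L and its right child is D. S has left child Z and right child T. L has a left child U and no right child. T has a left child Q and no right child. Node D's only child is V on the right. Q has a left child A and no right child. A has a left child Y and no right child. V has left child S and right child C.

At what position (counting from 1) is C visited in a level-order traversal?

7

Level-order visits nodes level by level from the root, left to right within each level.
Level 0: N
Level 1: L, D
Level 2: U, V
Level 3: S, C
Level 4: Z, T
Level 5: Q
Level 6: A
Level 7: Y
Full level-order sequence: N, L, D, U, V, S, C, Z, T, Q, A, Y.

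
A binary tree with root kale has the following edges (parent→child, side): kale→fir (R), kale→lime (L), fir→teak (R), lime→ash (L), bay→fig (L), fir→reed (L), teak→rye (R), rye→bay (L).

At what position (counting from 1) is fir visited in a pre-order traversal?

Pre-order visits the node, then its left subtree, then its right subtree.
Visit kale.
At kale: go left to lime.
  Visit lime.
  At lime: go left to ash.
    ash is a leaf — visit ash.
  At lime: no right child.
At kale: go right to fir.
  Visit fir.
  At fir: go left to reed.
    reed is a leaf — visit reed.
  At fir: go right to teak.
    Visit teak.
    At teak: no left child.
    At teak: go right to rye.
      Visit rye.
      At rye: go left to bay.
        Visit bay.
        At bay: go left to fig.
          fig is a leaf — visit fig.
        At bay: no right child.
      At rye: no right child.
Full pre-order sequence: kale, lime, ash, fir, reed, teak, rye, bay, fig.

4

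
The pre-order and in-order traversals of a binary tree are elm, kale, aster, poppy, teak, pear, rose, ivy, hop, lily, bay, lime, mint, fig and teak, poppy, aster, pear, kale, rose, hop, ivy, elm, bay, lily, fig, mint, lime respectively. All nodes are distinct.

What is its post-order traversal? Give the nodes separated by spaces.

The first element of pre-order is the root; it splits in-order into left and right subtrees.
Root elm: left subtree has 8 nodes {teak, poppy, aster, pear, kale, rose, hop, ivy}, right has 5 {bay, lily, fig, mint, lime}.
  Root kale: left subtree has 4 nodes {teak, poppy, aster, pear}, right has 3 {rose, hop, ivy}.
    Root aster: left subtree has 2 nodes {teak, poppy}, right has 1 {pear}.
      Root poppy: left subtree has 1 node {teak}, right has 0 { }.
    Root rose: left subtree has 0 nodes { }, right has 2 {hop, ivy}.
      Root ivy: left subtree has 1 node {hop}, right has 0 { }.
  Root lily: left subtree has 1 node {bay}, right has 3 {fig, mint, lime}.
    Root lime: left subtree has 2 nodes {fig, mint}, right has 0 { }.
      Root mint: left subtree has 1 node {fig}, right has 0 { }.

teak poppy pear aster hop ivy rose kale bay fig mint lime lily elm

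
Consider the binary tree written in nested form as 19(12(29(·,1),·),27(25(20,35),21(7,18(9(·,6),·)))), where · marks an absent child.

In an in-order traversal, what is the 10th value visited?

21

In-order visits the left subtree, then the node, then the right subtree.
At 19: go left to 12.
  At 12: go left to 29.
    At 29: no left child.
    Visit 29.
    At 29: go right to 1.
      1 is a leaf — visit 1.
  Visit 12.
  At 12: no right child.
Visit 19.
At 19: go right to 27.
  At 27: go left to 25.
    At 25: go left to 20.
      20 is a leaf — visit 20.
    Visit 25.
    At 25: go right to 35.
      35 is a leaf — visit 35.
  Visit 27.
  At 27: go right to 21.
    At 21: go left to 7.
      7 is a leaf — visit 7.
    Visit 21.
    At 21: go right to 18.
      At 18: go left to 9.
        At 9: no left child.
        Visit 9.
        At 9: go right to 6.
          6 is a leaf — visit 6.
      Visit 18.
      At 18: no right child.
Full in-order sequence: 29, 1, 12, 19, 20, 25, 35, 27, 7, 21, 9, 6, 18.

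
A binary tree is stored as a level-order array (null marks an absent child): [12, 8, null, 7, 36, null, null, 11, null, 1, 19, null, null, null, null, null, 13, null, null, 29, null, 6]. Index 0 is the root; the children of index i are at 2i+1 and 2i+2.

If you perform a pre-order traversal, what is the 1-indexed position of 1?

7

Pre-order visits the node, then its left subtree, then its right subtree.
Visit 12.
At 12: go left to 8.
  Visit 8.
  At 8: go left to 7.
    Visit 7.
    At 7: go left to 11.
      Visit 11.
      At 11: no left child.
      At 11: go right to 13.
        13 is a leaf — visit 13.
    At 7: no right child.
  At 8: go right to 36.
    Visit 36.
    At 36: go left to 1.
      Visit 1.
      At 1: go left to 29.
        29 is a leaf — visit 29.
      At 1: no right child.
    At 36: go right to 19.
      Visit 19.
      At 19: go left to 6.
        6 is a leaf — visit 6.
      At 19: no right child.
At 12: no right child.
Full pre-order sequence: 12, 8, 7, 11, 13, 36, 1, 29, 19, 6.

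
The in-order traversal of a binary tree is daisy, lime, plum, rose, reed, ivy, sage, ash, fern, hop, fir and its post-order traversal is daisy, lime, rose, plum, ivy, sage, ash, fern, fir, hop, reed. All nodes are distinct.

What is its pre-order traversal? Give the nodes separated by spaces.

reed plum lime daisy rose hop fern ash sage ivy fir

The last element of post-order is the root; it splits in-order into left and right subtrees.
Root reed: left subtree has 4 nodes {daisy, lime, plum, rose}, right has 6 {ivy, sage, ash, fern, hop, fir}.
  Root plum: left subtree has 2 nodes {daisy, lime}, right has 1 {rose}.
    Root lime: left subtree has 1 node {daisy}, right has 0 { }.
  Root hop: left subtree has 4 nodes {ivy, sage, ash, fern}, right has 1 {fir}.
    Root fern: left subtree has 3 nodes {ivy, sage, ash}, right has 0 { }.
      Root ash: left subtree has 2 nodes {ivy, sage}, right has 0 { }.
        Root sage: left subtree has 1 node {ivy}, right has 0 { }.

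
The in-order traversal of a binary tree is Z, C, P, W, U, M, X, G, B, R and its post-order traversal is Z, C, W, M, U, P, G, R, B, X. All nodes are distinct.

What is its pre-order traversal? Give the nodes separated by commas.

The last element of post-order is the root; it splits in-order into left and right subtrees.
Root X: left subtree has 6 nodes {Z, C, P, W, U, M}, right has 3 {G, B, R}.
  Root P: left subtree has 2 nodes {Z, C}, right has 3 {W, U, M}.
    Root C: left subtree has 1 node {Z}, right has 0 { }.
    Root U: left subtree has 1 node {W}, right has 1 {M}.
  Root B: left subtree has 1 node {G}, right has 1 {R}.

X, P, C, Z, U, W, M, B, G, R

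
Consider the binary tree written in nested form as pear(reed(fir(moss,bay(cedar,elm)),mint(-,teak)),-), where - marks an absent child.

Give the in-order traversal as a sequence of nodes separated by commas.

moss, fir, cedar, bay, elm, reed, mint, teak, pear

In-order visits the left subtree, then the node, then the right subtree.
At pear: go left to reed.
  At reed: go left to fir.
    At fir: go left to moss.
      moss is a leaf — visit moss.
    Visit fir.
    At fir: go right to bay.
      At bay: go left to cedar.
        cedar is a leaf — visit cedar.
      Visit bay.
      At bay: go right to elm.
        elm is a leaf — visit elm.
  Visit reed.
  At reed: go right to mint.
    At mint: no left child.
    Visit mint.
    At mint: go right to teak.
      teak is a leaf — visit teak.
Visit pear.
At pear: no right child.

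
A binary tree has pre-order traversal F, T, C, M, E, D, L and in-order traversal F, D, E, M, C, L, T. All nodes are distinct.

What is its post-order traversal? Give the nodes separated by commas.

D, E, M, L, C, T, F

The first element of pre-order is the root; it splits in-order into left and right subtrees.
Root F: left subtree has 0 nodes { }, right has 6 {D, E, M, C, L, T}.
  Root T: left subtree has 5 nodes {D, E, M, C, L}, right has 0 { }.
    Root C: left subtree has 3 nodes {D, E, M}, right has 1 {L}.
      Root M: left subtree has 2 nodes {D, E}, right has 0 { }.
        Root E: left subtree has 1 node {D}, right has 0 { }.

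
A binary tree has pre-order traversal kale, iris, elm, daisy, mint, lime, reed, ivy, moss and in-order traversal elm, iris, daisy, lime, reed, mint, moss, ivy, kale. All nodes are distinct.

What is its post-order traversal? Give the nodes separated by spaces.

elm reed lime moss ivy mint daisy iris kale

The first element of pre-order is the root; it splits in-order into left and right subtrees.
Root kale: left subtree has 8 nodes {elm, iris, daisy, lime, reed, mint, moss, ivy}, right has 0 { }.
  Root iris: left subtree has 1 node {elm}, right has 6 {daisy, lime, reed, mint, moss, ivy}.
    Root daisy: left subtree has 0 nodes { }, right has 5 {lime, reed, mint, moss, ivy}.
      Root mint: left subtree has 2 nodes {lime, reed}, right has 2 {moss, ivy}.
        Root lime: left subtree has 0 nodes { }, right has 1 {reed}.
        Root ivy: left subtree has 1 node {moss}, right has 0 { }.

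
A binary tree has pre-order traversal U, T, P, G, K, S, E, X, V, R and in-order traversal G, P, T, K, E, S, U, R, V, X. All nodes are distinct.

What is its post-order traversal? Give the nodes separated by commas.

G, P, E, S, K, T, R, V, X, U

The first element of pre-order is the root; it splits in-order into left and right subtrees.
Root U: left subtree has 6 nodes {G, P, T, K, E, S}, right has 3 {R, V, X}.
  Root T: left subtree has 2 nodes {G, P}, right has 3 {K, E, S}.
    Root P: left subtree has 1 node {G}, right has 0 { }.
    Root K: left subtree has 0 nodes { }, right has 2 {E, S}.
      Root S: left subtree has 1 node {E}, right has 0 { }.
  Root X: left subtree has 2 nodes {R, V}, right has 0 { }.
    Root V: left subtree has 1 node {R}, right has 0 { }.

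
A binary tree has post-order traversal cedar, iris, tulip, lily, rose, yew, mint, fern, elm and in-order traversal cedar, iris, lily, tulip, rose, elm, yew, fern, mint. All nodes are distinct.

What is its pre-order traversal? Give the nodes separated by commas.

elm, rose, lily, iris, cedar, tulip, fern, yew, mint

The last element of post-order is the root; it splits in-order into left and right subtrees.
Root elm: left subtree has 5 nodes {cedar, iris, lily, tulip, rose}, right has 3 {yew, fern, mint}.
  Root rose: left subtree has 4 nodes {cedar, iris, lily, tulip}, right has 0 { }.
    Root lily: left subtree has 2 nodes {cedar, iris}, right has 1 {tulip}.
      Root iris: left subtree has 1 node {cedar}, right has 0 { }.
  Root fern: left subtree has 1 node {yew}, right has 1 {mint}.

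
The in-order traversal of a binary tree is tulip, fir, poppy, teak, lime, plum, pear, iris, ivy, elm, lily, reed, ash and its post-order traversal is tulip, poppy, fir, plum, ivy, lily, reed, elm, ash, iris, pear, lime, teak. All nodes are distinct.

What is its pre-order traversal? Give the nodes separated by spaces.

The last element of post-order is the root; it splits in-order into left and right subtrees.
Root teak: left subtree has 3 nodes {tulip, fir, poppy}, right has 9 {lime, plum, pear, iris, ivy, elm, lily, reed, ash}.
  Root fir: left subtree has 1 node {tulip}, right has 1 {poppy}.
  Root lime: left subtree has 0 nodes { }, right has 8 {plum, pear, iris, ivy, elm, lily, reed, ash}.
    Root pear: left subtree has 1 node {plum}, right has 6 {iris, ivy, elm, lily, reed, ash}.
      Root iris: left subtree has 0 nodes { }, right has 5 {ivy, elm, lily, reed, ash}.
        Root ash: left subtree has 4 nodes {ivy, elm, lily, reed}, right has 0 { }.
          Root elm: left subtree has 1 node {ivy}, right has 2 {lily, reed}.
            Root reed: left subtree has 1 node {lily}, right has 0 { }.

teak fir tulip poppy lime pear plum iris ash elm ivy reed lily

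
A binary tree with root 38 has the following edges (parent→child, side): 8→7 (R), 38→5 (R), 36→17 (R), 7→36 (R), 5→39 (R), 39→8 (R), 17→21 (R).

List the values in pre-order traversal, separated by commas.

38, 5, 39, 8, 7, 36, 17, 21

Pre-order visits the node, then its left subtree, then its right subtree.
Visit 38.
At 38: no left child.
At 38: go right to 5.
  Visit 5.
  At 5: no left child.
  At 5: go right to 39.
    Visit 39.
    At 39: no left child.
    At 39: go right to 8.
      Visit 8.
      At 8: no left child.
      At 8: go right to 7.
        Visit 7.
        At 7: no left child.
        At 7: go right to 36.
          Visit 36.
          At 36: no left child.
          At 36: go right to 17.
            Visit 17.
            At 17: no left child.
            At 17: go right to 21.
              21 is a leaf — visit 21.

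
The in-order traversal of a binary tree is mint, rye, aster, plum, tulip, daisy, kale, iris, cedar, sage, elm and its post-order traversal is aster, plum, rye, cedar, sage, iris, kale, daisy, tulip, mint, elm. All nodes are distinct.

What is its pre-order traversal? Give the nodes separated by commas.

elm, mint, tulip, rye, plum, aster, daisy, kale, iris, sage, cedar

The last element of post-order is the root; it splits in-order into left and right subtrees.
Root elm: left subtree has 10 nodes {mint, rye, aster, plum, tulip, daisy, kale, iris, cedar, sage}, right has 0 { }.
  Root mint: left subtree has 0 nodes { }, right has 9 {rye, aster, plum, tulip, daisy, kale, iris, cedar, sage}.
    Root tulip: left subtree has 3 nodes {rye, aster, plum}, right has 5 {daisy, kale, iris, cedar, sage}.
      Root rye: left subtree has 0 nodes { }, right has 2 {aster, plum}.
        Root plum: left subtree has 1 node {aster}, right has 0 { }.
      Root daisy: left subtree has 0 nodes { }, right has 4 {kale, iris, cedar, sage}.
        Root kale: left subtree has 0 nodes { }, right has 3 {iris, cedar, sage}.
          Root iris: left subtree has 0 nodes { }, right has 2 {cedar, sage}.
            Root sage: left subtree has 1 node {cedar}, right has 0 { }.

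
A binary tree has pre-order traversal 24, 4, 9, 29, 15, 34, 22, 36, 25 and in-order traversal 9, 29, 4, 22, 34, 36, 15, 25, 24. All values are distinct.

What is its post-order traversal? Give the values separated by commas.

The first element of pre-order is the root; it splits in-order into left and right subtrees.
Root 24: left subtree has 8 nodes {9, 29, 4, 22, 34, 36, 15, 25}, right has 0 { }.
  Root 4: left subtree has 2 nodes {9, 29}, right has 5 {22, 34, 36, 15, 25}.
    Root 9: left subtree has 0 nodes { }, right has 1 {29}.
    Root 15: left subtree has 3 nodes {22, 34, 36}, right has 1 {25}.
      Root 34: left subtree has 1 node {22}, right has 1 {36}.

29, 9, 22, 36, 34, 25, 15, 4, 24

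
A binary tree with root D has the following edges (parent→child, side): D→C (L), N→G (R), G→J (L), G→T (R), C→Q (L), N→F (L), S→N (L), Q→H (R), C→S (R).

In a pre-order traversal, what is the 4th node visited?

H

Pre-order visits the node, then its left subtree, then its right subtree.
Visit D.
At D: go left to C.
  Visit C.
  At C: go left to Q.
    Visit Q.
    At Q: no left child.
    At Q: go right to H.
      H is a leaf — visit H.
  At C: go right to S.
    Visit S.
    At S: go left to N.
      Visit N.
      At N: go left to F.
        F is a leaf — visit F.
      At N: go right to G.
        Visit G.
        At G: go left to J.
          J is a leaf — visit J.
        At G: go right to T.
          T is a leaf — visit T.
    At S: no right child.
At D: no right child.
Full pre-order sequence: D, C, Q, H, S, N, F, G, J, T.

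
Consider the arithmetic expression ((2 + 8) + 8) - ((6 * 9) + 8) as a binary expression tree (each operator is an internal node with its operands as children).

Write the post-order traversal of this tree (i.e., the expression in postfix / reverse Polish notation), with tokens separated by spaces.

2 8 + 8 + 6 9 * 8 + -

Post-order on an expression tree gives postfix notation: for each operator, emit left operand, right operand, then the operator.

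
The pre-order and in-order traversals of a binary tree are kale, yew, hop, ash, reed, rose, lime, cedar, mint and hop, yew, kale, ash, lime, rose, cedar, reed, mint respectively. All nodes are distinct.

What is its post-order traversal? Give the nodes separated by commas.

hop, yew, lime, cedar, rose, mint, reed, ash, kale

The first element of pre-order is the root; it splits in-order into left and right subtrees.
Root kale: left subtree has 2 nodes {hop, yew}, right has 6 {ash, lime, rose, cedar, reed, mint}.
  Root yew: left subtree has 1 node {hop}, right has 0 { }.
  Root ash: left subtree has 0 nodes { }, right has 5 {lime, rose, cedar, reed, mint}.
    Root reed: left subtree has 3 nodes {lime, rose, cedar}, right has 1 {mint}.
      Root rose: left subtree has 1 node {lime}, right has 1 {cedar}.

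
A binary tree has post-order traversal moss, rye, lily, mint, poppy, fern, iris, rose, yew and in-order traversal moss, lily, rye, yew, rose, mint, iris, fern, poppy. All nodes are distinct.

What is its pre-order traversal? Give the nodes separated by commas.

yew, lily, moss, rye, rose, iris, mint, fern, poppy

The last element of post-order is the root; it splits in-order into left and right subtrees.
Root yew: left subtree has 3 nodes {moss, lily, rye}, right has 5 {rose, mint, iris, fern, poppy}.
  Root lily: left subtree has 1 node {moss}, right has 1 {rye}.
  Root rose: left subtree has 0 nodes { }, right has 4 {mint, iris, fern, poppy}.
    Root iris: left subtree has 1 node {mint}, right has 2 {fern, poppy}.
      Root fern: left subtree has 0 nodes { }, right has 1 {poppy}.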